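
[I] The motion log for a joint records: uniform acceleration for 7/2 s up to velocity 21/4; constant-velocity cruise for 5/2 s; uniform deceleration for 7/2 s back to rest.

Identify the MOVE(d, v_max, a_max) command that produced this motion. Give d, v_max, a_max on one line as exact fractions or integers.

d=63/2 v_max=21/4 a_max=3/2

a_max = (21/4)/(7/2) = 3/2
d_a = ½·21/4·7/2 = 147/16; d_c = 21/4·5/2 = 105/8
d = 2·147/16 + 105/8 = 63/2
t_c = 5/2 > 0 so v_max = 21/4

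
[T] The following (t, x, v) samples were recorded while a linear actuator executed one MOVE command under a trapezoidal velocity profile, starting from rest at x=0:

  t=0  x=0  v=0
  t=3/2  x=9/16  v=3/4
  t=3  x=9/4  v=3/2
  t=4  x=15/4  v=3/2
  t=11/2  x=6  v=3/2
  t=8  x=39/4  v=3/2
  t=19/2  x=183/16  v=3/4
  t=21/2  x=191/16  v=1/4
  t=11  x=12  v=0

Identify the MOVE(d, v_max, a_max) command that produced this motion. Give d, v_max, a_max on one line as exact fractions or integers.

d=12 v_max=3/2 a_max=1/2

final state: t=11, x=12, v=0 → d = 12
a_max = (3/4−0)/(3/2−0) = 1/2
max v = 3/2 over t∈[3,8] → v_max = 3/2
check: 3/2·(3+5) = 12 ✓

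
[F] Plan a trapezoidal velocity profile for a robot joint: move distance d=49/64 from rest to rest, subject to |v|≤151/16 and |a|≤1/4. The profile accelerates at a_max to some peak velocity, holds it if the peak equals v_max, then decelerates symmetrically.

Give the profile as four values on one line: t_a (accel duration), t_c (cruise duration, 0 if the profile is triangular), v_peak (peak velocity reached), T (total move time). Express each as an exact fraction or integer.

v_max²/a_max = (151/16)²/(1/4) = 22801/64
49/64 < 22801/64 ⇒ no cruise
v_peak = √(49/64·1/4) = √(49/256) = 7/16
t_a = (7/16)/(1/4) = 7/4; t_c = 0
T = 2·7/4 = 7/2

t_a=7/4 t_c=0 v_peak=7/16 T=7/2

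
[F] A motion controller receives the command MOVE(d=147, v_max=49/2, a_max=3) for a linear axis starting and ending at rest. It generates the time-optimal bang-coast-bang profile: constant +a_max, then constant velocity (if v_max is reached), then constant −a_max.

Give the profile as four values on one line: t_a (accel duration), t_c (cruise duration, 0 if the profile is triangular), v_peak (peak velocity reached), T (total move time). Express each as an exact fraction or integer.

vₘ²/aₘ = (49/2)²/3 = 2401/12
147 < 2401/12 so t_c = 0
v_peak = √(147·3) = √441 = 21
t_a = 21/3 = 7; t_c = 0
T = 2·7 = 14

t_a=7 t_c=0 v_peak=21 T=14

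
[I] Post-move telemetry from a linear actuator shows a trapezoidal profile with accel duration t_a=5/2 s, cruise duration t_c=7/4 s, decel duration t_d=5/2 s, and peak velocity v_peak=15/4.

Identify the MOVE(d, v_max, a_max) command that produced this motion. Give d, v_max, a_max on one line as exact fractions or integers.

d=255/16 v_max=15/4 a_max=3/2

a_max = (15/4)/(5/2) = 3/2
d_a = ½·15/4·5/2 = 75/16; d_c = 15/4·7/4 = 105/16
d = 2·75/16 + 105/16 = 255/16
t_c = 7/4 > 0 → v_max = v_peak = 15/4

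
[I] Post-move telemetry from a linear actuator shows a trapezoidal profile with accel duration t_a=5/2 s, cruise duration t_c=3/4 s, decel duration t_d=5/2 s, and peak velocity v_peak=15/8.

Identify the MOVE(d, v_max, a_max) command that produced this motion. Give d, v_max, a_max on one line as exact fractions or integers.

a_max = (15/8)/(5/2) = 3/4
d_a = ½·15/8·5/2 = 75/32; d_c = 15/8·3/4 = 45/32
d = 2·75/32 + 45/32 = 195/32
t_c = 3/4 > 0 so v_max = 15/8

d=195/32 v_max=15/8 a_max=3/4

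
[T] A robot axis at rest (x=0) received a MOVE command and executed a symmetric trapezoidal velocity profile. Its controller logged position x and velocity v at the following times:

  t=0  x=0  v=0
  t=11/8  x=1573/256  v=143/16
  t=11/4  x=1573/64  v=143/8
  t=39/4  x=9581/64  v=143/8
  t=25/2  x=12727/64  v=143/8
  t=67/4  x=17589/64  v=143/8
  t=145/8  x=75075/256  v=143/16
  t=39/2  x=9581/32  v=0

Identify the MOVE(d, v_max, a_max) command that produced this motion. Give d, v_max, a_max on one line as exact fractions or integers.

final state: t=39/2, x=9581/32, v=0 → d = 9581/32
a_max = (143/16−0)/(11/8−0) = 13/2
max v = 143/8 over t∈[11/4,67/4] → v_max = 143/8
check: 143/8·(11/4+14) = 9581/32 ✓

d=9581/32 v_max=143/8 a_max=13/2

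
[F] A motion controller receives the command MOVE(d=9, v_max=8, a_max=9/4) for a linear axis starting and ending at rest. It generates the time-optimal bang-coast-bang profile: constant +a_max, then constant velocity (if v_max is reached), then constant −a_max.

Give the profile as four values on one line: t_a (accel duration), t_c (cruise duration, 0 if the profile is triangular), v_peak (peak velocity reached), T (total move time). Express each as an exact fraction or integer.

(v_max)²/a_max = 8²/(9/4) = 256/9
9 < 256/9 → triangular
v_peak = √(9·9/4) = √(81/4) = 9/2
t_a = (9/2)/(9/4) = 2; t_c = 0
T = 2·2 = 4

t_a=2 t_c=0 v_peak=9/2 T=4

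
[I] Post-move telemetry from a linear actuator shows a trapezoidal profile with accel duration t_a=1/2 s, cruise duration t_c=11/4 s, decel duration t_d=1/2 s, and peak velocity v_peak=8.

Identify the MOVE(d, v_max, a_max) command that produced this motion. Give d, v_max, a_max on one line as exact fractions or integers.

a_max = 8/(1/2) = 16
d_a = ½·8·1/2 = 2; d_c = 8·11/4 = 22
d = 2·2 + 22 = 26
t_c = 11/4 > 0 so v_max = 8

d=26 v_max=8 a_max=16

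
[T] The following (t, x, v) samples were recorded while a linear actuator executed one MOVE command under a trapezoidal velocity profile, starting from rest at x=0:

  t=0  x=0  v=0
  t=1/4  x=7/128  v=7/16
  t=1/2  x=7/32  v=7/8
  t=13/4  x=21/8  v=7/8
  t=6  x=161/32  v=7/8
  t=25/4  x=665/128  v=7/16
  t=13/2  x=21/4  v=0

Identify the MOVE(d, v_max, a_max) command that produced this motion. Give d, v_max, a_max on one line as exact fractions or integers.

d=21/4 v_max=7/8 a_max=7/4

final state: t=13/2, x=21/4, v=0 → d = 21/4
a_max = (7/16−0)/(1/4−0) = 7/4
max v = 7/8 over t∈[1/2,6] → v_max = 7/8
check: 7/8·(1/2+11/2) = 21/4 ✓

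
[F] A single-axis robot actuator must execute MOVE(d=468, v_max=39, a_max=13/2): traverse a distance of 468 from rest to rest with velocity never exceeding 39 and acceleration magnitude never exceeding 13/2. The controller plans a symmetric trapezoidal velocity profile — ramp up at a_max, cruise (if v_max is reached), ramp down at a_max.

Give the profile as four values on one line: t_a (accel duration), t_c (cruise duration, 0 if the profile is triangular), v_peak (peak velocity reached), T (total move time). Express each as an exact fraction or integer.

t_a=6 t_c=6 v_peak=39 T=18

v_max²/a_max = 39²/(13/2) = 234
468 ≥ 234 so v_max reached
t_a = 39/(13/2) = 6; v_peak = 39
d_cruise = 468 − 234 = 234; t_c = 234/39 = 6
T = 2·6 + 6 = 18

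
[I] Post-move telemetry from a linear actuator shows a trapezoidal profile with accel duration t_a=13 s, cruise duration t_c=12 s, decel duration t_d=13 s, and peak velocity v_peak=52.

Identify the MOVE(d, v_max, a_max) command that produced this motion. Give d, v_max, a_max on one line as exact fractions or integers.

a_max = 52/13 = 4
d_a = ½·52·13 = 338; d_c = 52·12 = 624
d = 2·338 + 624 = 1300
t_c = 12 > 0 so v_max = 52

d=1300 v_max=52 a_max=4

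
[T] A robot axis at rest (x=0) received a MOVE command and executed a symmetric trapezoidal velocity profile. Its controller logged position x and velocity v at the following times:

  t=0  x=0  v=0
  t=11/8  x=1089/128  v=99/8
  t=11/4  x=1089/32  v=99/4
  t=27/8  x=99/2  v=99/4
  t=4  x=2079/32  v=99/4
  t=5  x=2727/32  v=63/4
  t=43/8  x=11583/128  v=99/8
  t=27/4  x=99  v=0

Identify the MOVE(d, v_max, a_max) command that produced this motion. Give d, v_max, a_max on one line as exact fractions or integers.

d=99 v_max=99/4 a_max=9

final state: t=27/4, x=99, v=0 → d = 99
a_max = (99/8−0)/(11/8−0) = 9
max v = 99/4 over t∈[11/4,4] → v_max = 99/4
check: 99/4·(11/4+5/4) = 99 ✓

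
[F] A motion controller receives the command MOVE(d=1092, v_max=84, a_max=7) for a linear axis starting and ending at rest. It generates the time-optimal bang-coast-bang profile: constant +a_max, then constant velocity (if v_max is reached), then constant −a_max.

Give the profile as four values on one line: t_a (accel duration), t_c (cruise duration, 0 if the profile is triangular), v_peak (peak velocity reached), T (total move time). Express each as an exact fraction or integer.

v_max²/a_max = 84²/7 = 1008
1092 ≥ 1008 ⇒ cruise phase
t_a = 84/7 = 12; v_peak = 84
d_cruise = 1092 − 1008 = 84; t_c = 84/84 = 1
T = 2·12 + 1 = 25

t_a=12 t_c=1 v_peak=84 T=25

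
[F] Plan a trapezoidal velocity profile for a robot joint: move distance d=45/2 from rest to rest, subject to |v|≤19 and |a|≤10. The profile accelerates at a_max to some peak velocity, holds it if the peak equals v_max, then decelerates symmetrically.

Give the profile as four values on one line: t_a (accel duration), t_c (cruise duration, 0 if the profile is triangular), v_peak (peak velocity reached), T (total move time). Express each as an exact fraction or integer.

t_a=3/2 t_c=0 v_peak=15 T=3

v_max²/a_max = 19²/10 = 361/10
45/2 < 361/10 → triangular
v_peak = √(45/2·10) = √225 = 15
t_a = 15/10 = 3/2; t_c = 0
T = 2·3/2 = 3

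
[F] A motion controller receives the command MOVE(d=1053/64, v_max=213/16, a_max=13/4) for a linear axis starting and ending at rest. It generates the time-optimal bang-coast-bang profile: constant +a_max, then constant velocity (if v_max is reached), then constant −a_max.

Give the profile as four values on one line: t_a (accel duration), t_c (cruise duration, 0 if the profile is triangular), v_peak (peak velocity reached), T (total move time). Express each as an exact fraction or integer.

(v_max)²/a_max = (213/16)²/(13/4) = 45369/832
1053/64 < 45369/832 ⇒ no cruise
v_peak = √(1053/64·13/4) = √(13689/256) = 117/16
t_a = (117/16)/(13/4) = 9/4; t_c = 0
T = 2·9/4 = 9/2

t_a=9/4 t_c=0 v_peak=117/16 T=9/2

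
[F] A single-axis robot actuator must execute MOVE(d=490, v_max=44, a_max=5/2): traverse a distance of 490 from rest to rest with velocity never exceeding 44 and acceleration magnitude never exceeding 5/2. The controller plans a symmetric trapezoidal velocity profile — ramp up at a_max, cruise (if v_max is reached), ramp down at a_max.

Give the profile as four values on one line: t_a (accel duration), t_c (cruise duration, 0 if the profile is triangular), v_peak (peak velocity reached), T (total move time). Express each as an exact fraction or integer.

(v_max)²/a_max = 44²/(5/2) = 3872/5
490 < 3872/5 so t_c = 0
v_peak = √(490·5/2) = √1225 = 35
t_a = 35/(5/2) = 14; t_c = 0
T = 2·14 = 28

t_a=14 t_c=0 v_peak=35 T=28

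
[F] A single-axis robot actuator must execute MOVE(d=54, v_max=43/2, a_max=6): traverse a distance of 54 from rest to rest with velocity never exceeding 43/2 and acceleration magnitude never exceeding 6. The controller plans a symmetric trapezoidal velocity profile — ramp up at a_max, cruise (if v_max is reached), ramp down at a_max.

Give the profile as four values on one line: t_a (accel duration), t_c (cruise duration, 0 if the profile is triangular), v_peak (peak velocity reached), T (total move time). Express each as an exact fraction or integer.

t_a=3 t_c=0 v_peak=18 T=6

vₘ²/aₘ = (43/2)²/6 = 1849/24
54 < 1849/24 → triangular
v_peak = √(54·6) = √324 = 18
t_a = 18/6 = 3; t_c = 0
T = 2·3 = 6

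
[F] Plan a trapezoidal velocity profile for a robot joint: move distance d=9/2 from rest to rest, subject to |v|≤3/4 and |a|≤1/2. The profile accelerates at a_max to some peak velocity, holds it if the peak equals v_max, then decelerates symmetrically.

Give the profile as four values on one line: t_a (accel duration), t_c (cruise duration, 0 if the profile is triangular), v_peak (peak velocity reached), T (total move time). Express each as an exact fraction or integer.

t_a=3/2 t_c=9/2 v_peak=3/4 T=15/2

(v_max)²/a_max = (3/4)²/(1/2) = 9/8
9/2 ≥ 9/8 → trapezoidal
t_a = (3/4)/(1/2) = 3/2; v_peak = 3/4
d_cruise = 9/2 − 9/8 = 27/8; t_c = (27/8)/(3/4) = 9/2
T = 2·3/2 + 9/2 = 15/2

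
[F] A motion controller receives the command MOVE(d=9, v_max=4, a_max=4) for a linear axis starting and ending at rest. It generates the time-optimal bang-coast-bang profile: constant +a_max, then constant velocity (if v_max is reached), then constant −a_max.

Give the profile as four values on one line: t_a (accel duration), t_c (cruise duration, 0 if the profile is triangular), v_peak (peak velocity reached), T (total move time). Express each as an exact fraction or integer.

(v_max)²/a_max = 4²/4 = 4
9 ≥ 4 ⇒ cruise phase
t_a = 4/4 = 1; v_peak = 4
d_cruise = 9 − 4 = 5; t_c = 5/4
T = 2·1 + 5/4 = 13/4

t_a=1 t_c=5/4 v_peak=4 T=13/4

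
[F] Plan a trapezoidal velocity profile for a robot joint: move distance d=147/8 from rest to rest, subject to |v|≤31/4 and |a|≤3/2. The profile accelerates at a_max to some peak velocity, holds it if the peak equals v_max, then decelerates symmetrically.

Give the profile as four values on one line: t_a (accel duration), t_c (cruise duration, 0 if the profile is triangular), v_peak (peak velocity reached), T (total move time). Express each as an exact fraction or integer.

v_max²/a_max = (31/4)²/(3/2) = 961/24
147/8 < 961/24 ⇒ no cruise
v_peak = √(147/8·3/2) = √(441/16) = 21/4
t_a = (21/4)/(3/2) = 7/2; t_c = 0
T = 2·7/2 = 7

t_a=7/2 t_c=0 v_peak=21/4 T=7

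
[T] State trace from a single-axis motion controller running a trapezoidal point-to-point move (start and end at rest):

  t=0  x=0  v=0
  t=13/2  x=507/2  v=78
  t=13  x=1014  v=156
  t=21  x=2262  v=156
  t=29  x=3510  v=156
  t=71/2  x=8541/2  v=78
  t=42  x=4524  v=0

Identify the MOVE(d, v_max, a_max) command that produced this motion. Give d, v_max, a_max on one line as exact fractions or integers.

final state: t=42, x=4524, v=0 → d = 4524
a_max = (78−0)/(13/2−0) = 12
max v = 156 over t∈[13,29] → v_max = 156
check: 156·(13+16) = 4524 ✓

d=4524 v_max=156 a_max=12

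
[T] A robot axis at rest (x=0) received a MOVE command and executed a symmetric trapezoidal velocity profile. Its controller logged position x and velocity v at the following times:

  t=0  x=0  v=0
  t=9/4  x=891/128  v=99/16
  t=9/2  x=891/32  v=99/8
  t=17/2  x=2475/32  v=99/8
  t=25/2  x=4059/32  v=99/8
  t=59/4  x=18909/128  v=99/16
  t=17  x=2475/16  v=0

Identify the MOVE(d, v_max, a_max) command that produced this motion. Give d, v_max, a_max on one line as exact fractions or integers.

d=2475/16 v_max=99/8 a_max=11/4

final state: t=17, x=2475/16, v=0 → d = 2475/16
a_max = (99/16−0)/(9/4−0) = 11/4
max v = 99/8 over t∈[9/2,25/2] → v_max = 99/8
check: 99/8·(9/2+8) = 2475/16 ✓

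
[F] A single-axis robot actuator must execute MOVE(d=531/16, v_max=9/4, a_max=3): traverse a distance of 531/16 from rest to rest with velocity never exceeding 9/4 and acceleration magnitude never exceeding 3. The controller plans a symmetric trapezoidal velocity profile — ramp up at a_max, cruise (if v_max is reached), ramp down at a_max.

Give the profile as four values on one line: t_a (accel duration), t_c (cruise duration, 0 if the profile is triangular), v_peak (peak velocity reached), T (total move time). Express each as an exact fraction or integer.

v_max²/a_max = (9/4)²/3 = 27/16
531/16 ≥ 27/16 → trapezoidal
t_a = (9/4)/3 = 3/4; v_peak = 9/4
d_cruise = 531/16 − 27/16 = 63/2; t_c = (63/2)/(9/4) = 14
T = 2·3/4 + 14 = 31/2

t_a=3/4 t_c=14 v_peak=9/4 T=31/2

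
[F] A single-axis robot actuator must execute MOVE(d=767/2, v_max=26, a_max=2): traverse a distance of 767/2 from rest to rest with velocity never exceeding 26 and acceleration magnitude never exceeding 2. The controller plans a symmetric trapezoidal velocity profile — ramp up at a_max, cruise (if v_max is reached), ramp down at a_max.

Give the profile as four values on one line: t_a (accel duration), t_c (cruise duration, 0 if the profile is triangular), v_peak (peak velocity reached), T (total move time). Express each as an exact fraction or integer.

(v_max)²/a_max = 26²/2 = 338
767/2 ≥ 338 ⇒ cruise phase
t_a = 26/2 = 13; v_peak = 26
d_cruise = 767/2 − 338 = 91/2; t_c = (91/2)/26 = 7/4
T = 2·13 + 7/4 = 111/4

t_a=13 t_c=7/4 v_peak=26 T=111/4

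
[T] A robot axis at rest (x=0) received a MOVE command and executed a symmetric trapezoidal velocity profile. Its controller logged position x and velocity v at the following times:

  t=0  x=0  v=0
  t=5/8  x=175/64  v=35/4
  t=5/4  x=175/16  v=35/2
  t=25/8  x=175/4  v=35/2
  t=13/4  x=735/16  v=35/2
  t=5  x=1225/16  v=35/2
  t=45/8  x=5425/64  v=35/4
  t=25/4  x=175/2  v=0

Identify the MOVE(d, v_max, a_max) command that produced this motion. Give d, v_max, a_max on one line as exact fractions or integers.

final state: t=25/4, x=175/2, v=0 → d = 175/2
a_max = (35/4−0)/(5/8−0) = 14
max v = 35/2 over t∈[5/4,5] → v_max = 35/2
check: 35/2·(5/4+15/4) = 175/2 ✓

d=175/2 v_max=35/2 a_max=14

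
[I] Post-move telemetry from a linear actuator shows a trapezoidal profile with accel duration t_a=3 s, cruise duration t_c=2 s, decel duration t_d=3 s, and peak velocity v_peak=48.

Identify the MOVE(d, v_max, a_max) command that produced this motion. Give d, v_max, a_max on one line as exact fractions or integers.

d=240 v_max=48 a_max=16

a_max = 48/3 = 16
d_a = ½·48·3 = 72; d_c = 48·2 = 96
d = 2·72 + 96 = 240
t_c = 2 > 0 ⇒ limit active, v_max = 48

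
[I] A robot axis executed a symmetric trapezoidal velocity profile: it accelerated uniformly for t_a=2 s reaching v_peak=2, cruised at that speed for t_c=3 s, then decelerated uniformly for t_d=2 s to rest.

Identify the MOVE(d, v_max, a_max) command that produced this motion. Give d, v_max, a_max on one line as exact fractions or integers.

d=10 v_max=2 a_max=1

a_max = 2/2 = 1
d_a = ½·2·2 = 2; d_c = 2·3 = 6
d = 2·2 + 6 = 10
t_c = 3 > 0 ⇒ limit active, v_max = 2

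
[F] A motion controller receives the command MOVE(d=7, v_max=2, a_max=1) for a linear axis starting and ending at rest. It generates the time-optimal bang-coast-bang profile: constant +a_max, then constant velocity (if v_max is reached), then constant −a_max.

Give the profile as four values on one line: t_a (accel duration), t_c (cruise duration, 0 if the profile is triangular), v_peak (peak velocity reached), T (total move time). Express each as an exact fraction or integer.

t_a=2 t_c=3/2 v_peak=2 T=11/2

vₘ²/aₘ = 2²/1 = 4
7 ≥ 4 → trapezoidal
t_a = 2/1 = 2; v_peak = 2
d_cruise = 7 − 4 = 3; t_c = 3/2
T = 2·2 + 3/2 = 11/2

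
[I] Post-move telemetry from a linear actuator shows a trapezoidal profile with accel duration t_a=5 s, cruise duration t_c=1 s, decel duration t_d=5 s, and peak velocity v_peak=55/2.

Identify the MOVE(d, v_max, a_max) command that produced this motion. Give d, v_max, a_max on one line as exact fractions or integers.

d=165 v_max=55/2 a_max=11/2

a_max = (55/2)/5 = 11/2
d_a = ½·55/2·5 = 275/4; d_c = 55/2·1 = 55/2
d = 2·275/4 + 55/2 = 165
t_c = 1 > 0 → v_max = v_peak = 55/2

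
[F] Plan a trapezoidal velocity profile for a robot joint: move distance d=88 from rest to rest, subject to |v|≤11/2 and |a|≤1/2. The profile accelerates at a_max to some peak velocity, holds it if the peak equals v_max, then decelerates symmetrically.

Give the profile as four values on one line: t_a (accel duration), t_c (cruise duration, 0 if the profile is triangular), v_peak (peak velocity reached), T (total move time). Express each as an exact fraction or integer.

t_a=11 t_c=5 v_peak=11/2 T=27

vₘ²/aₘ = (11/2)²/(1/2) = 121/2
88 ≥ 121/2 → trapezoidal
t_a = (11/2)/(1/2) = 11; v_peak = 11/2
d_cruise = 88 − 121/2 = 55/2; t_c = (55/2)/(11/2) = 5
T = 2·11 + 5 = 27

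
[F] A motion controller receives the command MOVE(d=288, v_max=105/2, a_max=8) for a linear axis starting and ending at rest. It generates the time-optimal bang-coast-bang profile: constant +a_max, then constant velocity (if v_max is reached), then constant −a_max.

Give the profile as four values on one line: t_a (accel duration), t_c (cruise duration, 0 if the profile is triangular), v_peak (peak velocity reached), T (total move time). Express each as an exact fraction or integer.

(v_max)²/a_max = (105/2)²/8 = 11025/32
288 < 11025/32 ⇒ no cruise
v_peak = √(288·8) = √2304 = 48
t_a = 48/8 = 6; t_c = 0
T = 2·6 = 12

t_a=6 t_c=0 v_peak=48 T=12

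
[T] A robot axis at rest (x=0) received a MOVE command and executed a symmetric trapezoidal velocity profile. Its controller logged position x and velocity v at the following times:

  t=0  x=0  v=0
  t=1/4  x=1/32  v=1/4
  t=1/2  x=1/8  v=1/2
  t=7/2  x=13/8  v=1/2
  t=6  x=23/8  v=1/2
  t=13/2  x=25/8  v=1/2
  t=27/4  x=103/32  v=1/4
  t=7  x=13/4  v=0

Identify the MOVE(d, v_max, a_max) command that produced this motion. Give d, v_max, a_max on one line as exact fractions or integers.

d=13/4 v_max=1/2 a_max=1

final state: t=7, x=13/4, v=0 → d = 13/4
a_max = (1/4−0)/(1/4−0) = 1
max v = 1/2 over t∈[1/2,13/2] → v_max = 1/2
check: 1/2·(1/2+6) = 13/4 ✓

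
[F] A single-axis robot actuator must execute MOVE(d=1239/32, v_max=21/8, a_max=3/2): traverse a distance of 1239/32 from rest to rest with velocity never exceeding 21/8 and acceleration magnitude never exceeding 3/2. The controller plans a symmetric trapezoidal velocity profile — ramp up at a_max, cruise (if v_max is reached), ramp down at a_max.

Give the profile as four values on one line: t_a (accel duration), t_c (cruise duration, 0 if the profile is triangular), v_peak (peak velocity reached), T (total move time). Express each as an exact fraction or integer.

v_max²/a_max = (21/8)²/(3/2) = 147/32
1239/32 ≥ 147/32 → trapezoidal
t_a = (21/8)/(3/2) = 7/4; v_peak = 21/8
d_cruise = 1239/32 − 147/32 = 273/8; t_c = (273/8)/(21/8) = 13
T = 2·7/4 + 13 = 33/2

t_a=7/4 t_c=13 v_peak=21/8 T=33/2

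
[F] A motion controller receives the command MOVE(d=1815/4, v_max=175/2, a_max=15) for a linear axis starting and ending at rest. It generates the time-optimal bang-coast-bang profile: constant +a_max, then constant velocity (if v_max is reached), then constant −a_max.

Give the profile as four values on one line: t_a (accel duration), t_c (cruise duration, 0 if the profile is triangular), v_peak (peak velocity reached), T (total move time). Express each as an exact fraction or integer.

v_max²/a_max = (175/2)²/15 = 6125/12
1815/4 < 6125/12 ⇒ no cruise
v_peak = √(1815/4·15) = √(27225/4) = 165/2
t_a = (165/2)/15 = 11/2; t_c = 0
T = 2·11/2 = 11

t_a=11/2 t_c=0 v_peak=165/2 T=11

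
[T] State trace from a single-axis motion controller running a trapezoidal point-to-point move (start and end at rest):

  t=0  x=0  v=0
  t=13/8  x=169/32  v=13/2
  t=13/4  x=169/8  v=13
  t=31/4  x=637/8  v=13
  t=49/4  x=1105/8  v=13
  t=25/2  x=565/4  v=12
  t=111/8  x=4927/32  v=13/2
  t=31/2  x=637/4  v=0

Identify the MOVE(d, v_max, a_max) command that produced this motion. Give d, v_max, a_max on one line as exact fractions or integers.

final state: t=31/2, x=637/4, v=0 → d = 637/4
a_max = (13/2−0)/(13/8−0) = 4
max v = 13 over t∈[13/4,49/4] → v_max = 13
check: 13·(13/4+9) = 637/4 ✓

d=637/4 v_max=13 a_max=4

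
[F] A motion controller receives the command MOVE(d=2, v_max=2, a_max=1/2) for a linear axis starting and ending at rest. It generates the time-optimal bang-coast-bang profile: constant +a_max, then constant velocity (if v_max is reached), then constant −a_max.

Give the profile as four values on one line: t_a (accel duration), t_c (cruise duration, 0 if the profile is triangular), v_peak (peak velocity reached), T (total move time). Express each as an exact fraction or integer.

v_max²/a_max = 2²/(1/2) = 8
2 < 8 ⇒ no cruise
v_peak = √(2·1/2) = √1 = 1
t_a = 1/(1/2) = 2; t_c = 0
T = 2·2 = 4

t_a=2 t_c=0 v_peak=1 T=4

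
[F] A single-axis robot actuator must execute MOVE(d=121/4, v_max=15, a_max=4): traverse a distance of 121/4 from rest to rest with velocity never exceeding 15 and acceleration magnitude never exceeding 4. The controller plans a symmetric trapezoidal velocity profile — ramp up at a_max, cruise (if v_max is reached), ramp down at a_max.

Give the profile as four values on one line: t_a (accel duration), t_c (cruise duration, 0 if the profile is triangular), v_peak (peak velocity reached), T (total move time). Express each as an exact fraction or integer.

(v_max)²/a_max = 15²/4 = 225/4
121/4 < 225/4 ⇒ no cruise
v_peak = √(121/4·4) = √121 = 11
t_a = 11/4; t_c = 0
T = 2·11/4 = 11/2

t_a=11/4 t_c=0 v_peak=11 T=11/2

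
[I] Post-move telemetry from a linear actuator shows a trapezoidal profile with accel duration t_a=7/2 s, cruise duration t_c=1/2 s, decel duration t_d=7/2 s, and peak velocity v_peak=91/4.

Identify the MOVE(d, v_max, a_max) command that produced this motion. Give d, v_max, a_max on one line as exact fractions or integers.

d=91 v_max=91/4 a_max=13/2

a_max = (91/4)/(7/2) = 13/2
d_a = ½·91/4·7/2 = 637/16; d_c = 91/4·1/2 = 91/8
d = 2·637/16 + 91/8 = 91
t_c = 1/2 > 0 → v_max = v_peak = 91/4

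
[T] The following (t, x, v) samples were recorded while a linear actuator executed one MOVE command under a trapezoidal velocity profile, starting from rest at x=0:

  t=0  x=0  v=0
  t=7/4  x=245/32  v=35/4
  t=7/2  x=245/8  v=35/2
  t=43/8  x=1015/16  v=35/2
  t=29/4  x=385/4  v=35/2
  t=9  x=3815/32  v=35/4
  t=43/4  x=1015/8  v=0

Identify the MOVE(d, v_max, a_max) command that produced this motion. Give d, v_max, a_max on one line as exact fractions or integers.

final state: t=43/4, x=1015/8, v=0 → d = 1015/8
a_max = (35/4−0)/(7/4−0) = 5
max v = 35/2 over t∈[7/2,29/4] → v_max = 35/2
check: 35/2·(7/2+15/4) = 1015/8 ✓

d=1015/8 v_max=35/2 a_max=5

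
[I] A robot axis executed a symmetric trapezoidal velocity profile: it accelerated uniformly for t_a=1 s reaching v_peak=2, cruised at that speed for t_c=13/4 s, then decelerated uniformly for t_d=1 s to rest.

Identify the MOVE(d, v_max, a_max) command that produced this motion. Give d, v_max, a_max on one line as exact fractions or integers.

a_max = 2/1 = 2
d_a = ½·2·1 = 1; d_c = 2·13/4 = 13/2
d = 2·1 + 13/2 = 17/2
t_c = 13/4 > 0 ⇒ limit active, v_max = 2

d=17/2 v_max=2 a_max=2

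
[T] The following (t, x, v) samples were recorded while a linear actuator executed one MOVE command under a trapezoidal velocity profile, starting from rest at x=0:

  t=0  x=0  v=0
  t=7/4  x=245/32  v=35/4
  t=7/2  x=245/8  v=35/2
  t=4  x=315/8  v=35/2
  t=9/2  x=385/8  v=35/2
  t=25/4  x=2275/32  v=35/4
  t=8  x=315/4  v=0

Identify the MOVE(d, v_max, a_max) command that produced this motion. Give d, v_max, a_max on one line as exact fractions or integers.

final state: t=8, x=315/4, v=0 → d = 315/4
a_max = (35/4−0)/(7/4−0) = 5
max v = 35/2 over t∈[7/2,9/2] → v_max = 35/2
check: 35/2·(7/2+1) = 315/4 ✓

d=315/4 v_max=35/2 a_max=5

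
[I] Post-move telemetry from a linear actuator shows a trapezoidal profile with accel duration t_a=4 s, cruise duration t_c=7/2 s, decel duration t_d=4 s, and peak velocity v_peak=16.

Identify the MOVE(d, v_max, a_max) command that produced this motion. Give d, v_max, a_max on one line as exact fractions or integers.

d=120 v_max=16 a_max=4

a_max = 16/4 = 4
d_a = ½·16·4 = 32; d_c = 16·7/2 = 56
d = 2·32 + 56 = 120
t_c = 7/2 > 0 ⇒ limit active, v_max = 16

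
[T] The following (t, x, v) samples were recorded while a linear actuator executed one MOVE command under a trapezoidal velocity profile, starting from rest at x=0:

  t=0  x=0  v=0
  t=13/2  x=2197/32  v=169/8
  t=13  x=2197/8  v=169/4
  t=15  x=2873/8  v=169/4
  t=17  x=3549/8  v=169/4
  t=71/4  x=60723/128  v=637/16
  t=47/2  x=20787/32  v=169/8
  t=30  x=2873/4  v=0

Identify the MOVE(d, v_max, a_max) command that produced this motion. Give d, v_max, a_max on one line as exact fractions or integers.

d=2873/4 v_max=169/4 a_max=13/4

final state: t=30, x=2873/4, v=0 → d = 2873/4
a_max = (169/8−0)/(13/2−0) = 13/4
max v = 169/4 over t∈[13,17] → v_max = 169/4
check: 169/4·(13+4) = 2873/4 ✓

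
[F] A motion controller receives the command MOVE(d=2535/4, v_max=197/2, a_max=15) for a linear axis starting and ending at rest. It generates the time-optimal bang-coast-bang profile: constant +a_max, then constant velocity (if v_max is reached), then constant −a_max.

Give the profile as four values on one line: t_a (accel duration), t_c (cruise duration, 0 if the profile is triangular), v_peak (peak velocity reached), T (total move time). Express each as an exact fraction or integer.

vₘ²/aₘ = (197/2)²/15 = 38809/60
2535/4 < 38809/60 so t_c = 0
v_peak = √(2535/4·15) = √(38025/4) = 195/2
t_a = (195/2)/15 = 13/2; t_c = 0
T = 2·13/2 = 13

t_a=13/2 t_c=0 v_peak=195/2 T=13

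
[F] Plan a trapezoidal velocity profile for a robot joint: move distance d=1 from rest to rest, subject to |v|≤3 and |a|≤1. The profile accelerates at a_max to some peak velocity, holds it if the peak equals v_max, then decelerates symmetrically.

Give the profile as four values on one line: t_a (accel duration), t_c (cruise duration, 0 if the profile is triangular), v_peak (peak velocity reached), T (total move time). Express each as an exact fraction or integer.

t_a=1 t_c=0 v_peak=1 T=2

vₘ²/aₘ = 3²/1 = 9
1 < 9 → triangular
v_peak = √(1·1) = √1 = 1
t_a = 1/1 = 1; t_c = 0
T = 2·1 = 2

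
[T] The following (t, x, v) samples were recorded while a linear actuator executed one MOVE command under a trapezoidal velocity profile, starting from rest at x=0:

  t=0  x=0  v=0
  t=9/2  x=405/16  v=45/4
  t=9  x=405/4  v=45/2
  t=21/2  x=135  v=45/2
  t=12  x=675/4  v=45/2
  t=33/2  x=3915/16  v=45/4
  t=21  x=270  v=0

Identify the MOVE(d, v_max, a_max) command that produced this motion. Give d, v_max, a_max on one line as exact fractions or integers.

d=270 v_max=45/2 a_max=5/2

final state: t=21, x=270, v=0 → d = 270
a_max = (45/4−0)/(9/2−0) = 5/2
max v = 45/2 over t∈[9,12] → v_max = 45/2
check: 45/2·(9+3) = 270 ✓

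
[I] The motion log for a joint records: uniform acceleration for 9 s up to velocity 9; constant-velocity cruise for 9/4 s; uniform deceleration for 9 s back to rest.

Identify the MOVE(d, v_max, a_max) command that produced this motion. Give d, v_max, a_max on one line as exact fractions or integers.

d=405/4 v_max=9 a_max=1

a_max = 9/9 = 1
d_a = ½·9·9 = 81/2; d_c = 9·9/4 = 81/4
d = 2·81/2 + 81/4 = 405/4
t_c = 9/4 > 0 so v_max = 9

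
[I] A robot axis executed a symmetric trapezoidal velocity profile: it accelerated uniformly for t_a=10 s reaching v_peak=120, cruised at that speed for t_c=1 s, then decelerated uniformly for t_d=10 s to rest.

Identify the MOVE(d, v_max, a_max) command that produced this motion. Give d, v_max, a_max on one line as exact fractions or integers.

a_max = 120/10 = 12
d_a = ½·120·10 = 600; d_c = 120·1 = 120
d = 2·600 + 120 = 1320
t_c = 1 > 0 → v_max = v_peak = 120

d=1320 v_max=120 a_max=12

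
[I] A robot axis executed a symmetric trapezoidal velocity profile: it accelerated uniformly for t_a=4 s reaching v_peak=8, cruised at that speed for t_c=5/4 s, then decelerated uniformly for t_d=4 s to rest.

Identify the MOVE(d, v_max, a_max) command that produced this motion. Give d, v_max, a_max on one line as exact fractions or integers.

d=42 v_max=8 a_max=2

a_max = 8/4 = 2
d_a = ½·8·4 = 16; d_c = 8·5/4 = 10
d = 2·16 + 10 = 42
t_c = 5/4 > 0 ⇒ limit active, v_max = 8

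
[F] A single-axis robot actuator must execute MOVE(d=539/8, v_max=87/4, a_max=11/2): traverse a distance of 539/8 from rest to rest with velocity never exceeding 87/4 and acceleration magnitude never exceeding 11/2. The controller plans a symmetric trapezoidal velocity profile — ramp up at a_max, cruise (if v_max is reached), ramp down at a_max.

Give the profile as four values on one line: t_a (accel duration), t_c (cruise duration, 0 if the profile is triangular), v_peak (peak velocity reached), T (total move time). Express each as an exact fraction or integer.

(v_max)²/a_max = (87/4)²/(11/2) = 7569/88
539/8 < 7569/88 → triangular
v_peak = √(539/8·11/2) = √(5929/16) = 77/4
t_a = (77/4)/(11/2) = 7/2; t_c = 0
T = 2·7/2 = 7

t_a=7/2 t_c=0 v_peak=77/4 T=7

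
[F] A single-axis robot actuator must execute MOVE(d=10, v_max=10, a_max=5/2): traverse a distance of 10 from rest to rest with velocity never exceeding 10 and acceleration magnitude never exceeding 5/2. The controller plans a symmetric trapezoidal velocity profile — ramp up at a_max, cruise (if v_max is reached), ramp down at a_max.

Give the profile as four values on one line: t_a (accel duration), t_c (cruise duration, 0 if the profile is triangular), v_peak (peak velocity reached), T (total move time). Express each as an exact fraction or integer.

vₘ²/aₘ = 10²/(5/2) = 40
10 < 40 so t_c = 0
v_peak = √(10·5/2) = √25 = 5
t_a = 5/(5/2) = 2; t_c = 0
T = 2·2 = 4

t_a=2 t_c=0 v_peak=5 T=4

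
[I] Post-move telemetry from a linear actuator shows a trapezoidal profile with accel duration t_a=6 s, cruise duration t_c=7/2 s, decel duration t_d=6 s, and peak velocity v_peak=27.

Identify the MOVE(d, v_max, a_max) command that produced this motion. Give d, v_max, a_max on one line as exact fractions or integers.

d=513/2 v_max=27 a_max=9/2

a_max = 27/6 = 9/2
d_a = ½·27·6 = 81; d_c = 27·7/2 = 189/2
d = 2·81 + 189/2 = 513/2
t_c = 7/2 > 0 so v_max = 27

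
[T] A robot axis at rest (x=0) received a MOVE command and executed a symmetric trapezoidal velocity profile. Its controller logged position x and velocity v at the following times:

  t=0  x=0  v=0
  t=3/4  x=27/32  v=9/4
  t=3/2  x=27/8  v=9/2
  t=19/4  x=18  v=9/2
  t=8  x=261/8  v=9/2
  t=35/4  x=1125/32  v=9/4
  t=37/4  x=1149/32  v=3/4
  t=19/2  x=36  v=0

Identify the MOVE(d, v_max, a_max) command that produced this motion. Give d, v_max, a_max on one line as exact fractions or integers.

final state: t=19/2, x=36, v=0 → d = 36
a_max = (9/4−0)/(3/4−0) = 3
max v = 9/2 over t∈[3/2,8] → v_max = 9/2
check: 9/2·(3/2+13/2) = 36 ✓

d=36 v_max=9/2 a_max=3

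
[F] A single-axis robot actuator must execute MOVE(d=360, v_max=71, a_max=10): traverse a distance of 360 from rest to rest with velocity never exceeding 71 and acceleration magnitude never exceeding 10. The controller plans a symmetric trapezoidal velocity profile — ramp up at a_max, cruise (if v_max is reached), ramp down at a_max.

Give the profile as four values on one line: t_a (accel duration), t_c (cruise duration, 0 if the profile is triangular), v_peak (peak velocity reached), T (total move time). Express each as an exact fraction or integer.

v_max²/a_max = 71²/10 = 5041/10
360 < 5041/10 so t_c = 0
v_peak = √(360·10) = √3600 = 60
t_a = 60/10 = 6; t_c = 0
T = 2·6 = 12

t_a=6 t_c=0 v_peak=60 T=12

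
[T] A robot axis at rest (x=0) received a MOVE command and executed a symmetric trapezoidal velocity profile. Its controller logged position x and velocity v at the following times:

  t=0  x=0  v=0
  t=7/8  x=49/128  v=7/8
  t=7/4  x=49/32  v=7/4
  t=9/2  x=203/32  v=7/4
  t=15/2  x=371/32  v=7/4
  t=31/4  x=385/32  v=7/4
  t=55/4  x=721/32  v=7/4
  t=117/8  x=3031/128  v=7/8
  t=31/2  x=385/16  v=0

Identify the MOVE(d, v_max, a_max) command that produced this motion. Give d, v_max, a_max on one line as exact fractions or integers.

d=385/16 v_max=7/4 a_max=1

final state: t=31/2, x=385/16, v=0 → d = 385/16
a_max = (7/8−0)/(7/8−0) = 1
max v = 7/4 over t∈[7/4,55/4] → v_max = 7/4
check: 7/4·(7/4+12) = 385/16 ✓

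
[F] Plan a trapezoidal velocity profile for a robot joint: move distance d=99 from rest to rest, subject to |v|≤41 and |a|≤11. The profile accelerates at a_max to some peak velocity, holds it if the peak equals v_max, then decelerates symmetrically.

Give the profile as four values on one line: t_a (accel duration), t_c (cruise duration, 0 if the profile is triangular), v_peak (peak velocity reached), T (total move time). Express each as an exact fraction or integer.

v_max²/a_max = 41²/11 = 1681/11
99 < 1681/11 ⇒ no cruise
v_peak = √(99·11) = √1089 = 33
t_a = 33/11 = 3; t_c = 0
T = 2·3 = 6

t_a=3 t_c=0 v_peak=33 T=6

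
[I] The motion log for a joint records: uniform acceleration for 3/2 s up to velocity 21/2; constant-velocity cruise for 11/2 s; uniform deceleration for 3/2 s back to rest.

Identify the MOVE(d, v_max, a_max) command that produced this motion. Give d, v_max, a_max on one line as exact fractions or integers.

a_max = (21/2)/(3/2) = 7
d_a = ½·21/2·3/2 = 63/8; d_c = 21/2·11/2 = 231/4
d = 2·63/8 + 231/4 = 147/2
t_c = 11/2 > 0 ⇒ limit active, v_max = 21/2

d=147/2 v_max=21/2 a_max=7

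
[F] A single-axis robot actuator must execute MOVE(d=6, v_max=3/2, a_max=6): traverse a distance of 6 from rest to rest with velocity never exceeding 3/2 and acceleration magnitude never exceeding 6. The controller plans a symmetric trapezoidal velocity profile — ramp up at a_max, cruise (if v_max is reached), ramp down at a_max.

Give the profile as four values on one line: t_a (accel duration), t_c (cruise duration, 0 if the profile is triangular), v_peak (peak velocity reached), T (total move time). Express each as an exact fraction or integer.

(v_max)²/a_max = (3/2)²/6 = 3/8
6 ≥ 3/8 so v_max reached
t_a = (3/2)/6 = 1/4; v_peak = 3/2
d_cruise = 6 − 3/8 = 45/8; t_c = (45/8)/(3/2) = 15/4
T = 2·1/4 + 15/4 = 17/4

t_a=1/4 t_c=15/4 v_peak=3/2 T=17/4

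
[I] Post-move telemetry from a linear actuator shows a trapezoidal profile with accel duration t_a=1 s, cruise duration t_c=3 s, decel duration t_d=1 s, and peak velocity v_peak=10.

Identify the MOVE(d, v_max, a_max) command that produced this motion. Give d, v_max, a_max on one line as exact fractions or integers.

d=40 v_max=10 a_max=10

a_max = 10/1 = 10
d_a = ½·10·1 = 5; d_c = 10·3 = 30
d = 2·5 + 30 = 40
t_c = 3 > 0 → v_max = v_peak = 10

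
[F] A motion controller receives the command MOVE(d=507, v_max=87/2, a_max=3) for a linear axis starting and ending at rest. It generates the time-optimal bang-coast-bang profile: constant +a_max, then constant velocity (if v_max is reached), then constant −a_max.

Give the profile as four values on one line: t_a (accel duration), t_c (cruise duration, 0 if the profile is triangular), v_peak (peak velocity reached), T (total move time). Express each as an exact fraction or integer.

t_a=13 t_c=0 v_peak=39 T=26

vₘ²/aₘ = (87/2)²/3 = 2523/4
507 < 2523/4 so t_c = 0
v_peak = √(507·3) = √1521 = 39
t_a = 39/3 = 13; t_c = 0
T = 2·13 = 26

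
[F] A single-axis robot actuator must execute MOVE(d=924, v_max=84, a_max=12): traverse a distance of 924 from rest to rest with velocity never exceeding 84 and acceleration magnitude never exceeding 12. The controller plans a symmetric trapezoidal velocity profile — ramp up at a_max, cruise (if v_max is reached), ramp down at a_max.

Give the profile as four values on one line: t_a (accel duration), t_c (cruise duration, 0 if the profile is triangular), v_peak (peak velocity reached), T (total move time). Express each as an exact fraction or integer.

t_a=7 t_c=4 v_peak=84 T=18

(v_max)²/a_max = 84²/12 = 588
924 ≥ 588 → trapezoidal
t_a = 84/12 = 7; v_peak = 84
d_cruise = 924 − 588 = 336; t_c = 336/84 = 4
T = 2·7 + 4 = 18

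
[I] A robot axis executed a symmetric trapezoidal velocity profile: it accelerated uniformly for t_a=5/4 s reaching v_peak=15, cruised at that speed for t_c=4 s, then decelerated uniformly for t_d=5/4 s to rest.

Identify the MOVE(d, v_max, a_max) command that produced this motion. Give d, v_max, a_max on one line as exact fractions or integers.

a_max = 15/(5/4) = 12
d_a = ½·15·5/4 = 75/8; d_c = 15·4 = 60
d = 2·75/8 + 60 = 315/4
t_c = 4 > 0 so v_max = 15

d=315/4 v_max=15 a_max=12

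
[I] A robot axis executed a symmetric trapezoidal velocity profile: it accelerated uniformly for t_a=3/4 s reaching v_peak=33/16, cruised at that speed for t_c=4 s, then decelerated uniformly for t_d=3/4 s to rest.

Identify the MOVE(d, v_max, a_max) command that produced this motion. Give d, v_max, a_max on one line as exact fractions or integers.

d=627/64 v_max=33/16 a_max=11/4

a_max = (33/16)/(3/4) = 11/4
d_a = ½·33/16·3/4 = 99/128; d_c = 33/16·4 = 33/4
d = 2·99/128 + 33/4 = 627/64
t_c = 4 > 0 so v_max = 33/16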